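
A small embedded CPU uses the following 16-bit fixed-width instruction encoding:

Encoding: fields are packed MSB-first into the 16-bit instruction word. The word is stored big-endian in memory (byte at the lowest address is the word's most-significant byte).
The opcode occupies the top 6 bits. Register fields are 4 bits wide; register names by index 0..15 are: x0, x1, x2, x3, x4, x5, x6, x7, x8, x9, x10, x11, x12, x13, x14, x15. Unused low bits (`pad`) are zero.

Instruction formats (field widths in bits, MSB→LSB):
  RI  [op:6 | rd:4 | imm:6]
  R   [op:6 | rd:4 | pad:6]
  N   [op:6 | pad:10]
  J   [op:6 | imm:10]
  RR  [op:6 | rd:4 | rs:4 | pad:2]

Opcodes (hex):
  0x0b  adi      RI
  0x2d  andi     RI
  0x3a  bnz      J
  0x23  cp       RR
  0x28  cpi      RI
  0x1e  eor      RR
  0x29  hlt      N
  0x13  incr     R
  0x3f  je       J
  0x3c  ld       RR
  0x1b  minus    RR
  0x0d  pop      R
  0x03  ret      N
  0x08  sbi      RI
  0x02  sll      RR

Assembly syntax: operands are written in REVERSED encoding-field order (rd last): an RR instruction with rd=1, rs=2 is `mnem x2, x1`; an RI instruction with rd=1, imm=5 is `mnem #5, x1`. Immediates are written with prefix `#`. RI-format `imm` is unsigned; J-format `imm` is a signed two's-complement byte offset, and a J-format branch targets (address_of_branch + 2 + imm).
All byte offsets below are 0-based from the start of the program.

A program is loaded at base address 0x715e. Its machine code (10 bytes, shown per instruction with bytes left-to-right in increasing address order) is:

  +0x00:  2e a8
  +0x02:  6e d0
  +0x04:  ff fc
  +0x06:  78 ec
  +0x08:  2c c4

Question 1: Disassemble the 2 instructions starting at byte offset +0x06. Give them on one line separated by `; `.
eor x11, x3; adi #4, x3

[06] 78 ec → 0x78ec
  top 6b → 0x1e → eor [RR]
  rd: (w>>6)&0xf=0x3 → x3
  rs: (w>>2)&0xf=0xb → x11
[08] 2c c4 → 0x2cc4
  top 6b → 0xb → adi [RI]
  rd: (w>>6)&0xf=0x3 → x3
  imm: (w>>0)&0x3f=0x4 → #4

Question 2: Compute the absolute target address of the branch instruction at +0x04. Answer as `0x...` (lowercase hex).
0x7160

[04] ff fc → 0xfffc
  opcode bits[15:10]=0x3f: je/J
  [9:0] imm=1020 (s10→-4) = #-4
  target = base 0x715e + off 0x04 + 2 + imm -4 = 0x7160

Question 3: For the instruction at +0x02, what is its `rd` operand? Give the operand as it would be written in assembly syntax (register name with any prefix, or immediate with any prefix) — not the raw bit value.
x11

off 0x02: read 6e d0 as big → 0x6ed0
  top 6b → 0x1b → minus [RR]
  [9:6] rd=11 = x11
  [5:2] rs=4 = x4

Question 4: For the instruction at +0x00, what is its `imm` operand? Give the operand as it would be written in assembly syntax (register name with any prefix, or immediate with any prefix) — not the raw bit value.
#40

@+00  big-endian(2e a8) = 0x2ea8
  opcode bits[15:10]=0xb: adi/RI
  [9:6] rd=10 = x10
  [5:0] imm=40 = #40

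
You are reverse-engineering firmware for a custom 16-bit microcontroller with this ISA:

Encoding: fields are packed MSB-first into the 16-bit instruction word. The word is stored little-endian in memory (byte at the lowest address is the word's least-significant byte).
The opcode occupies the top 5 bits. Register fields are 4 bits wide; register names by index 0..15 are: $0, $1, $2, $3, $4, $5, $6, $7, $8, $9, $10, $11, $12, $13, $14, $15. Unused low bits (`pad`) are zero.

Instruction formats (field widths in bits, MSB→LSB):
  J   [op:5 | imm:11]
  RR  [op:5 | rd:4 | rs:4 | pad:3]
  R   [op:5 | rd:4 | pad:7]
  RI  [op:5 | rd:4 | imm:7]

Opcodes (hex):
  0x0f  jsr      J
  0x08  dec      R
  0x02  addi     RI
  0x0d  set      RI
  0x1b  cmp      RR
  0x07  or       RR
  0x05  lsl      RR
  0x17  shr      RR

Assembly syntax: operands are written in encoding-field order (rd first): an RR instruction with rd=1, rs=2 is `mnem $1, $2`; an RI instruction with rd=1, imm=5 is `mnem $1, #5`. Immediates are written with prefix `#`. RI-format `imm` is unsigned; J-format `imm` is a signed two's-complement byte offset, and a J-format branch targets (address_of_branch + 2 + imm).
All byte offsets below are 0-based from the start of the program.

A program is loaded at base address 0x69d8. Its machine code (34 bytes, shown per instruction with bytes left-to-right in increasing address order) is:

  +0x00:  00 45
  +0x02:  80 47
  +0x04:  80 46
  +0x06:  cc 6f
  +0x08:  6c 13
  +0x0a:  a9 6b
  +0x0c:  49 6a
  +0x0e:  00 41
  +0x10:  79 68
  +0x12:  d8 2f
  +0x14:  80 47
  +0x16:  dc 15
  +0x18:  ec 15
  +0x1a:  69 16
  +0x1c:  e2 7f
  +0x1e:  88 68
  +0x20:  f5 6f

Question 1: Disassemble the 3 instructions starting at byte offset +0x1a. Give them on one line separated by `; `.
off 0x1a: read 69 16 as little → 0x1669
  opcode bits[15:11]=0x2: addi/RI
  rd: (w>>7)&0xf=0xc → $12
  imm: (w>>0)&0x7f=0x69 → #105
off 0x1c: read e2 7f as little → 0x7fe2
  opcode bits[15:11]=0xf: jsr/J
  imm: (w>>0)&0x7ff=0x7e2 (s11→-30) → #-30
off 0x1e: read 88 68 as little → 0x6888
  opcode bits[15:11]=0xd: set/RI
  rd: (w>>7)&0xf=0x1 → $1
  imm: (w>>0)&0x7f=0x8 → #8

addi $12, #105; jsr #-30; set $1, #8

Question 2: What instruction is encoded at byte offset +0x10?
off 0x10: read 79 68 as little → 0x6879
  top 5b → 0xd → set [RI]
  rd@[10:7]=0x0 ⇒ $0
  imm@[6:0]=0x79 ⇒ #121

set $0, #121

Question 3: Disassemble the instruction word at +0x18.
addi $11, #108

off 0x18: read ec 15 as little → 0x15ec
  top 5b → 0x2 → addi [RI]
  rd: (w>>7)&0xf=0xb → $11
  imm: (w>>0)&0x7f=0x6c → #108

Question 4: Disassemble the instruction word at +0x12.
lsl $15, $11

off 0x12: read d8 2f as little → 0x2fd8
  opcode bits[15:11]=0x5: lsl/RR
  rd@[10:7]=0xf ⇒ $15
  rs@[6:3]=0xb ⇒ $11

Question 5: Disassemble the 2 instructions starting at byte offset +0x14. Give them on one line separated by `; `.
dec $15; addi $11, #92

off 0x14: read 80 47 as little → 0x4780
  opcode bits[15:11]=0x8: dec/R
  rd: (w>>7)&0xf=0xf → $15
off 0x16: read dc 15 as little → 0x15dc
  opcode bits[15:11]=0x2: addi/RI
  rd: (w>>7)&0xf=0xb → $11
  imm: (w>>0)&0x7f=0x5c → #92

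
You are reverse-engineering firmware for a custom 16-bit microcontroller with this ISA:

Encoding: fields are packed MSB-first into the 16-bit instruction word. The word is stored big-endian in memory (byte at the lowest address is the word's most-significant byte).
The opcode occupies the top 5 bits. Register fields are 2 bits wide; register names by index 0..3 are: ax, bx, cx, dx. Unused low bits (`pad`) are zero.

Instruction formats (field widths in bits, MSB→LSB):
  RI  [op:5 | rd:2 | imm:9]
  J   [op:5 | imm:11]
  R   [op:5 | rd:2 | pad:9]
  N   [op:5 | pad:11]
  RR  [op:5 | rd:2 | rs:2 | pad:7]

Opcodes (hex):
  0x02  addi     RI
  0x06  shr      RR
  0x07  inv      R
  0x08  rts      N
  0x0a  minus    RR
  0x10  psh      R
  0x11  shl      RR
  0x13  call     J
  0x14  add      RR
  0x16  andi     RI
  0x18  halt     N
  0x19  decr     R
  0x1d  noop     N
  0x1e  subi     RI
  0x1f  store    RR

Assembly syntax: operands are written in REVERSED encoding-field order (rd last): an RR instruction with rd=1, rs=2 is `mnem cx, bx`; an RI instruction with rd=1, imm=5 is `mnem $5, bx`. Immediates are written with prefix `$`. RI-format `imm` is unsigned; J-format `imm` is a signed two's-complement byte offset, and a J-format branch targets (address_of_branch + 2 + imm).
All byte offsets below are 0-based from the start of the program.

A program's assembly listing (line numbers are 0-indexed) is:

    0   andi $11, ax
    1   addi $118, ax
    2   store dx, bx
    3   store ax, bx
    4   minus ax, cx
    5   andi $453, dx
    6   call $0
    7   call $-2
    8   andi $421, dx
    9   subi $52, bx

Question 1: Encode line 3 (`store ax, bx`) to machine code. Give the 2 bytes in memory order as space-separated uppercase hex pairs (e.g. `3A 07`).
L3: store op=0x1f:5|rd=1:2|rs=0:2|pad=0:7 ⇒ 0xfa00 ⇒ big fa 00

FA 00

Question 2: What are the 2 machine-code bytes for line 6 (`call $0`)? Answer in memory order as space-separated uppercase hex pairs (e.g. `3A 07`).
98 00

line 6 (call): pack op=0x13:5|imm=0:11 = 0x9800; big→ 98 00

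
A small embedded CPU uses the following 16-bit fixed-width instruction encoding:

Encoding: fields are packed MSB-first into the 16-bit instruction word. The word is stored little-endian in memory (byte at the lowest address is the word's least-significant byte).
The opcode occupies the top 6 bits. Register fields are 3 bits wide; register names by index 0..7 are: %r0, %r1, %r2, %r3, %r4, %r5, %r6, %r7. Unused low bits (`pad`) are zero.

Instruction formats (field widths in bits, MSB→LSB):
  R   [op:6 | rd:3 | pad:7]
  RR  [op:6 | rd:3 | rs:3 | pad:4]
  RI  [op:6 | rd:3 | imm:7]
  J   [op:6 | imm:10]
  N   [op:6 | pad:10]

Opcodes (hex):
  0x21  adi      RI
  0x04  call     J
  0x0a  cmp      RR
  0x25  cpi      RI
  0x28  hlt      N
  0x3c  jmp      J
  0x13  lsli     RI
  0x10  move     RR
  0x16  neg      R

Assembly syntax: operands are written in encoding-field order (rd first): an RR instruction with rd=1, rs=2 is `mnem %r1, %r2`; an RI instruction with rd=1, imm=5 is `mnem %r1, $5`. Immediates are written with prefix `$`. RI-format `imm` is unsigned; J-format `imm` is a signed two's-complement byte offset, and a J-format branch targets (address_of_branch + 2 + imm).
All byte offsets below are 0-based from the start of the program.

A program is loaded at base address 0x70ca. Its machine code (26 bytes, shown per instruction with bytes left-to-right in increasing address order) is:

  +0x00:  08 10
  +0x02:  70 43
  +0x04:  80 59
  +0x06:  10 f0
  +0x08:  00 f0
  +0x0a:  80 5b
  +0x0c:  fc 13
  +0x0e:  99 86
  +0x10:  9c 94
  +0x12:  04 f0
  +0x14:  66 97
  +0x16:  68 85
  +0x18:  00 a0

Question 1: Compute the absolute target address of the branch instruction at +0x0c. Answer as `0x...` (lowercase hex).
off 0x0c: read fc 13 as little → 0x13fc
  opcode bits[15:10]=0x4: call/J
  imm@[9:0]=0x3fc (s10→-4) ⇒ $-4
  target = base 0x70ca + off 0x0c + 2 + imm -4 = 0x70d4

0x70d4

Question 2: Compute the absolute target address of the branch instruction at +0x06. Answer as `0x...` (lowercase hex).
0x70e2

@+06  little-endian(10 f0) = 0xf010
  top 6b → 0x3c → jmp [J]
  imm@[9:0]=0x10 ⇒ $16
  target = base 0x70ca + off 0x06 + 2 + imm 16 = 0x70e2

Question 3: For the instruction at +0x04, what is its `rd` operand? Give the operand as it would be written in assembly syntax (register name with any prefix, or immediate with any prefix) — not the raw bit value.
%r3

+0x04: 80 59 ⇒ word 0x5980 (little)
  op=0x5980>>10=0x16 ⇒ neg (R)
  [9:7] rd=3 = %r3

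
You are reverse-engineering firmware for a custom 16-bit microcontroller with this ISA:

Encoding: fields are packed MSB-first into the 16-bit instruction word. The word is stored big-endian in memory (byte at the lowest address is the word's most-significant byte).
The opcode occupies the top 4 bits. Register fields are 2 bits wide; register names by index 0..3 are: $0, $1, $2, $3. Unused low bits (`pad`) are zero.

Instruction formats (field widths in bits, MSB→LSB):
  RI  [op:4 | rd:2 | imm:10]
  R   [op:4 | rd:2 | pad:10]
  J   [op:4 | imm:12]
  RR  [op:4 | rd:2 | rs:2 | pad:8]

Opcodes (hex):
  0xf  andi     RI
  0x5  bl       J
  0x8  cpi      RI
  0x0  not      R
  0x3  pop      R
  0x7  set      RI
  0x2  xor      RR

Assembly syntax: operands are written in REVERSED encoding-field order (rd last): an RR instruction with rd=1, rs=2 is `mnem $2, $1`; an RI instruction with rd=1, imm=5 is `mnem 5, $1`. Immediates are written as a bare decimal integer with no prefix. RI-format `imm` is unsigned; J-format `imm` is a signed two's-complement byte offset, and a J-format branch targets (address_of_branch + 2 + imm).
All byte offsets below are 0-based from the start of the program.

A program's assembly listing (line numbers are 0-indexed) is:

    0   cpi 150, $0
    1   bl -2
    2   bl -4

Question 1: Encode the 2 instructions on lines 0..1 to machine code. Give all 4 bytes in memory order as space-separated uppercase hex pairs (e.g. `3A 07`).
80 96 5F FE

line 0 (cpi): pack op=0x8:4|rd=0:2|imm=150:10 = 0x8096; big→ 80 96
line 1 (bl): pack op=0x5:4|imm=-2:12 = 0x5ffe; big→ 5f fe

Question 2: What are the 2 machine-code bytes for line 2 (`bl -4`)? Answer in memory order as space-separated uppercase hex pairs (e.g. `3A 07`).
5F FC

2. bl fields op=0x5:4|imm=-4:12 → word 5ffch → 5f fc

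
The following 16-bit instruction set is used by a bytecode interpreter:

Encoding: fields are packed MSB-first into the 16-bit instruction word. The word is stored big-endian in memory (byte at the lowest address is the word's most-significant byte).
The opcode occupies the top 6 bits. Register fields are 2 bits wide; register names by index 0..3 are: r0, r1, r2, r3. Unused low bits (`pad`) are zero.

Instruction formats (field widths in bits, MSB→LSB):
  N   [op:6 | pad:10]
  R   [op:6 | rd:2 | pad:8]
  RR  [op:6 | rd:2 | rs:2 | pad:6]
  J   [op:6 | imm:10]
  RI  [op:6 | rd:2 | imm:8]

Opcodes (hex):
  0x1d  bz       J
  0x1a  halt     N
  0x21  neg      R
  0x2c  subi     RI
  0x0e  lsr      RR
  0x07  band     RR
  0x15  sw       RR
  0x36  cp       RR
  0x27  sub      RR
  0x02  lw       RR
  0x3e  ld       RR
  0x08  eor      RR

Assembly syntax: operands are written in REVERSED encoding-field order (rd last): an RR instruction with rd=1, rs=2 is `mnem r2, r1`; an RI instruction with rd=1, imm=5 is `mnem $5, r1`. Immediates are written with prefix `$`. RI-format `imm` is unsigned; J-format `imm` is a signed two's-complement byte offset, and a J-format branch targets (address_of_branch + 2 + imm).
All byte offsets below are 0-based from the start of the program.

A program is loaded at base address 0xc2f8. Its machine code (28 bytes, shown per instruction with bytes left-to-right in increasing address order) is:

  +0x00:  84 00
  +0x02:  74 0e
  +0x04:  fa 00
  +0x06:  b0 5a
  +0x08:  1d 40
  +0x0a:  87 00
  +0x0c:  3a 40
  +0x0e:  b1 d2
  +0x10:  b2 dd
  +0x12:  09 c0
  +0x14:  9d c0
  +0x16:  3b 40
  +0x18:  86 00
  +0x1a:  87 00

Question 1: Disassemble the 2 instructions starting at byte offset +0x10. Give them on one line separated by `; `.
off 0x10: read b2 dd as big → 0xb2dd
  top 6b → 0x2c → subi [RI]
  [9:8] rd=2 = r2
  [7:0] imm=221 = $221
off 0x12: read 09 c0 as big → 0x09c0
  top 6b → 0x2 → lw [RR]
  [9:8] rd=1 = r1
  [7:6] rs=3 = r3

subi $221, r2; lw r3, r1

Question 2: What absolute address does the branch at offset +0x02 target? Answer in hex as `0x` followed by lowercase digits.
0xc30a

@+02  big-endian(74 0e) = 0x740e
  op=0x740e>>10=0x1d ⇒ bz (J)
  imm: (w>>0)&0x3ff=0xe → $14
  target = base 0xc2f8 + off 0x02 + 2 + imm 14 = 0xc30a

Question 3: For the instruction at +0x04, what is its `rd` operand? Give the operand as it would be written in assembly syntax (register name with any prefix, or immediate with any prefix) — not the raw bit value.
r2

off 0x04: read fa 00 as big → 0xfa00
  opcode bits[15:10]=0x3e: ld/RR
  rd@[9:8]=0x2 ⇒ r2
  rs@[7:6]=0x0 ⇒ r0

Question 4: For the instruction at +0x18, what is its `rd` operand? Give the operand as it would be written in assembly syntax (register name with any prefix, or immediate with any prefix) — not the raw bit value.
[18] 86 00 → 0x8600
  top 6b → 0x21 → neg [R]
  rd: (w>>8)&0x3=0x2 → r2

r2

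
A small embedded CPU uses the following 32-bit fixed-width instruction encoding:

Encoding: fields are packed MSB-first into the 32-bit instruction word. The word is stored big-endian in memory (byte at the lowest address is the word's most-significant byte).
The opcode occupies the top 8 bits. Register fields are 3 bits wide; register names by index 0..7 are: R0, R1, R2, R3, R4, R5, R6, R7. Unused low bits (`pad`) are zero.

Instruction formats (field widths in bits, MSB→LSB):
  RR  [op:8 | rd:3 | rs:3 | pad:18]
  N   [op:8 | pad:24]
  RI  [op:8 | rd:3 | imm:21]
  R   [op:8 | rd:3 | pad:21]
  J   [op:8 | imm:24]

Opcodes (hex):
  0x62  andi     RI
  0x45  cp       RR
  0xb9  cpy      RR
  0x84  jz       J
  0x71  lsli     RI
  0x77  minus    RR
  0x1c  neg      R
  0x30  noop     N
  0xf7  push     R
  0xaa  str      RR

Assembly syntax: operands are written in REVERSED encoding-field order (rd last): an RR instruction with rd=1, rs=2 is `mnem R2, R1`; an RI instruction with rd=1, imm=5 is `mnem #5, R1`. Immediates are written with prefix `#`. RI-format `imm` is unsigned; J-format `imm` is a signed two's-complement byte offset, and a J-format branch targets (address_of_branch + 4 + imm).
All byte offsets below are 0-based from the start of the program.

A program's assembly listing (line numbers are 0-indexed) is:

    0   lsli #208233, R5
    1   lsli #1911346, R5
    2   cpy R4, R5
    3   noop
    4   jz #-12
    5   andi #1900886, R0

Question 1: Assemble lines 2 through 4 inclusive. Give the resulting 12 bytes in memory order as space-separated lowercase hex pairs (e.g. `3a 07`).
line 2 (cpy): pack op=0xb9:8|rd=5:3|rs=4:3|pad=0:18 = 0xb9b00000; big→ b9 b0 00 00
line 3 (noop): pack op=0x30:8|pad=0:24 = 0x30000000; big→ 30 00 00 00
line 4 (jz): pack op=0x84:8|imm=-12:24 = 0x84fffff4; big→ 84 ff ff f4

b9 b0 00 00 30 00 00 00 84 ff ff f4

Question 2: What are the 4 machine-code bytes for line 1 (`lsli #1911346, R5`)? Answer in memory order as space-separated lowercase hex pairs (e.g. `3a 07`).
71 bd 2a 32

line 1 (lsli): pack op=0x71:8|rd=5:3|imm=1911346:21 = 0x71bd2a32; big→ 71 bd 2a 32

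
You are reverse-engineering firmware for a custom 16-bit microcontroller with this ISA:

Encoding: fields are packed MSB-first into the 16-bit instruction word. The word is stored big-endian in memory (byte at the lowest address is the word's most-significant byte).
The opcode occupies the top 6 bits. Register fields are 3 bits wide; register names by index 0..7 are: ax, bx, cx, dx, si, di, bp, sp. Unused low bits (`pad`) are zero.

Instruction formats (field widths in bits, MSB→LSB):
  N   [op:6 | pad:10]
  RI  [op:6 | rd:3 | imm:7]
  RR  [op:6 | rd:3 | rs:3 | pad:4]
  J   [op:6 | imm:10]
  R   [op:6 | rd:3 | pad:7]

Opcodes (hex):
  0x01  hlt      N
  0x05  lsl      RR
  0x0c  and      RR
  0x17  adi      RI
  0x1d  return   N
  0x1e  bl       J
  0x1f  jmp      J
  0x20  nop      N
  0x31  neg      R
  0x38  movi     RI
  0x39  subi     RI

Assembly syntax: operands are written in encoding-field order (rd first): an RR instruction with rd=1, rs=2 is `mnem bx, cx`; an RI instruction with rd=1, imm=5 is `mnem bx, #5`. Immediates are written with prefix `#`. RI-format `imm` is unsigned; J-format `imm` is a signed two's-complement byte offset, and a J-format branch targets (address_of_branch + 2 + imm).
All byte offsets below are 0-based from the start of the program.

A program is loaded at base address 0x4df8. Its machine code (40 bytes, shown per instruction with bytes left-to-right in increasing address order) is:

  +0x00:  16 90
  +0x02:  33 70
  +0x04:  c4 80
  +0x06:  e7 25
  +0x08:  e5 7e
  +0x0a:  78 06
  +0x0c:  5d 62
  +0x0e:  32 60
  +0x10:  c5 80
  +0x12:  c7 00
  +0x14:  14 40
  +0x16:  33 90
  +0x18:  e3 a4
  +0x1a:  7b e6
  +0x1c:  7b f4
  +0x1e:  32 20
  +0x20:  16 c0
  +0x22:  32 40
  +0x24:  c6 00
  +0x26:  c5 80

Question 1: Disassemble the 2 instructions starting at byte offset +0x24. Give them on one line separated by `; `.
neg si; neg dx

off 0x24: read c6 00 as big → 0xc600
  top 6b → 0x31 → neg [R]
  rd: (w>>7)&0x7=0x4 → si
off 0x26: read c5 80 as big → 0xc580
  top 6b → 0x31 → neg [R]
  rd: (w>>7)&0x7=0x3 → dx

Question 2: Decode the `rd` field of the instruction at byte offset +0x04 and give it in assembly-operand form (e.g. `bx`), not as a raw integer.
bx

off 0x04: read c4 80 as big → 0xc480
  opcode bits[15:10]=0x31: neg/R
  [9:7] rd=1 = bx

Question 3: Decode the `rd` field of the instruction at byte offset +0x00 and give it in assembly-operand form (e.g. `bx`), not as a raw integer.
+0x00: 16 90 ⇒ word 0x1690 (big)
  op=0x1690>>10=0x5 ⇒ lsl (RR)
  rd: (w>>7)&0x7=0x5 → di
  rs: (w>>4)&0x7=0x1 → bx

di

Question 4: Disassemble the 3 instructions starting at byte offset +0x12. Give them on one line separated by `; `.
neg bp; lsl ax, si; and sp, bx

@+12  big-endian(c7 00) = 0xc700
  opcode bits[15:10]=0x31: neg/R
  [9:7] rd=6 = bp
@+14  big-endian(14 40) = 0x1440
  opcode bits[15:10]=0x5: lsl/RR
  [9:7] rd=0 = ax
  [6:4] rs=4 = si
@+16  big-endian(33 90) = 0x3390
  opcode bits[15:10]=0xc: and/RR
  [9:7] rd=7 = sp
  [6:4] rs=1 = bx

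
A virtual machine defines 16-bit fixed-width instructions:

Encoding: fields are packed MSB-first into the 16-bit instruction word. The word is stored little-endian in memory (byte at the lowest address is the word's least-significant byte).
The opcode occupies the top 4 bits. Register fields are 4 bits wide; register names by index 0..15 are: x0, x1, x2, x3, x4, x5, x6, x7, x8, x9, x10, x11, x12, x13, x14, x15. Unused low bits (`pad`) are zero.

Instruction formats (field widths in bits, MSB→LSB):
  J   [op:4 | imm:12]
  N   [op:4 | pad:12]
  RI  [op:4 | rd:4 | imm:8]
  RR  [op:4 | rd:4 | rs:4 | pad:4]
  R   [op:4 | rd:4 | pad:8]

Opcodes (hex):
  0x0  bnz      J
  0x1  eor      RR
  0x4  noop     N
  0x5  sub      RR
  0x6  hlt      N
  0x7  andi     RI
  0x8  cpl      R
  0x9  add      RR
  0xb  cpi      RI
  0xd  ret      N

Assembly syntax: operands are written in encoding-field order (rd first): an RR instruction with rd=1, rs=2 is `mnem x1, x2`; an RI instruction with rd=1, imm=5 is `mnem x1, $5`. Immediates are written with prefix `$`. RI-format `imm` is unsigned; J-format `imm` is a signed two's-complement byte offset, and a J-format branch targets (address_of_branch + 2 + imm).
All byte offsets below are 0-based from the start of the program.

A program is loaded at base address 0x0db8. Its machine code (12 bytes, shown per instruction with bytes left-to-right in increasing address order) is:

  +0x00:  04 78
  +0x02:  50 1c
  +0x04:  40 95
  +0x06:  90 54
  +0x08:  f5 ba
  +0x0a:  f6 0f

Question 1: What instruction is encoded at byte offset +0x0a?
bnz $-10

+0x0a: f6 0f ⇒ word 0x0ff6 (little)
  opcode bits[15:12]=0x0: bnz/J
  imm@[11:0]=0xff6 (s12→-10) ⇒ $-10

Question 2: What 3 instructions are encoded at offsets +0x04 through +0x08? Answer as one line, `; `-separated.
add x5, x4; sub x4, x9; cpi x10, $245

off 0x04: read 40 95 as little → 0x9540
  opcode bits[15:12]=0x9: add/RR
  rd: (w>>8)&0xf=0x5 → x5
  rs: (w>>4)&0xf=0x4 → x4
off 0x06: read 90 54 as little → 0x5490
  opcode bits[15:12]=0x5: sub/RR
  rd: (w>>8)&0xf=0x4 → x4
  rs: (w>>4)&0xf=0x9 → x9
off 0x08: read f5 ba as little → 0xbaf5
  opcode bits[15:12]=0xb: cpi/RI
  rd: (w>>8)&0xf=0xa → x10
  imm: (w>>0)&0xff=0xf5 → $245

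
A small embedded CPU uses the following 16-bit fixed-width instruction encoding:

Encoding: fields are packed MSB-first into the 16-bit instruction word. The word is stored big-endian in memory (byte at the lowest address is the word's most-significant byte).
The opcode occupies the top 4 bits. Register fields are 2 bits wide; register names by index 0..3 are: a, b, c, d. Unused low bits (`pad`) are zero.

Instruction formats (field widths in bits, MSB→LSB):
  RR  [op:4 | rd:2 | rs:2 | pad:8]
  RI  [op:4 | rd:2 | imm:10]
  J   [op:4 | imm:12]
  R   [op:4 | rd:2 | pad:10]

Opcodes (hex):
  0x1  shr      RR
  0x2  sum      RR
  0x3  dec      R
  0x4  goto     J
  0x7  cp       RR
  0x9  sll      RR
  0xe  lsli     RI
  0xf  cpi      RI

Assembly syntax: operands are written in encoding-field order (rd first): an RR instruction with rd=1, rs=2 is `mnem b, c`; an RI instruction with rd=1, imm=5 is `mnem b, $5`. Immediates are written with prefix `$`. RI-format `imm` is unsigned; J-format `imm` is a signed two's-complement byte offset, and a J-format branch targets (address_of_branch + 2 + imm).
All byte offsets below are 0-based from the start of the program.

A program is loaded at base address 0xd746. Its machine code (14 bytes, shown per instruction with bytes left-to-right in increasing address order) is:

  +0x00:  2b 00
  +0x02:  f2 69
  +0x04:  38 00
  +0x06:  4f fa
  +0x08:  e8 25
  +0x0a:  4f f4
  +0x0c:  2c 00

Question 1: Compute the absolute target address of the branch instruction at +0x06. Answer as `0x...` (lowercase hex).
@+06  big-endian(4f fa) = 0x4ffa
  top 4b → 0x4 → goto [J]
  [11:0] imm=4090 (s12→-6) = $-6
  target = base 0xd746 + off 0x06 + 2 + imm -6 = 0xd748

0xd748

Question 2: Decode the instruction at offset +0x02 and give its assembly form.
+0x02: f2 69 ⇒ word 0xf269 (big)
  top 4b → 0xf → cpi [RI]
  rd: (w>>10)&0x3=0x0 → a
  imm: (w>>0)&0x3ff=0x269 → $617

cpi a, $617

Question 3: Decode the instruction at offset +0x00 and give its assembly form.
+0x00: 2b 00 ⇒ word 0x2b00 (big)
  op=0x2b00>>12=0x2 ⇒ sum (RR)
  rd: (w>>10)&0x3=0x2 → c
  rs: (w>>8)&0x3=0x3 → d

sum c, d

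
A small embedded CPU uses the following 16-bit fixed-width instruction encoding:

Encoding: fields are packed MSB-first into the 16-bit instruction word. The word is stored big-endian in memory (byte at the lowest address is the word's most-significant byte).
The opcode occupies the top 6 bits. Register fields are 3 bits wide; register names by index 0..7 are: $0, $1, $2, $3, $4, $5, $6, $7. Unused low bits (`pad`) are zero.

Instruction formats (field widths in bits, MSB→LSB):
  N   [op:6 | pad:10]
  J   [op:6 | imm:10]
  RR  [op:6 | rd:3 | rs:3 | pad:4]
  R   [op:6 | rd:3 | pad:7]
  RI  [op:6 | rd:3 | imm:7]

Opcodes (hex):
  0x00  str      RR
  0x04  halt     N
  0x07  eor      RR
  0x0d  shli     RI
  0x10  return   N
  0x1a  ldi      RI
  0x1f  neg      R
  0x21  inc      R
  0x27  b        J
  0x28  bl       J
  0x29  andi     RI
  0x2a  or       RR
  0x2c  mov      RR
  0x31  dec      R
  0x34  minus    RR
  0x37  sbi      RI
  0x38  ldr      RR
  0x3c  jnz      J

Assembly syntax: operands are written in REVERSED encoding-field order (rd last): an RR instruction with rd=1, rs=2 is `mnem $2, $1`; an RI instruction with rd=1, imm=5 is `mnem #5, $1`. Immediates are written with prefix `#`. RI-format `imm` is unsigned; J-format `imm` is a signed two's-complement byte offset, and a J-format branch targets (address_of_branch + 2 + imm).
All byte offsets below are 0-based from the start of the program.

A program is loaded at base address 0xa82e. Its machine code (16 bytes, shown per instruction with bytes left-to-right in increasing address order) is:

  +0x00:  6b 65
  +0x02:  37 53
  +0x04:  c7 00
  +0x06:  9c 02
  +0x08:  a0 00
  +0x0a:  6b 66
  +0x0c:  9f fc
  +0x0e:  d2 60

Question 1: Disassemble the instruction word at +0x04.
@+04  big-endian(c7 00) = 0xc700
  top 6b → 0x31 → dec [R]
  rd: (w>>7)&0x7=0x6 → $6

dec $6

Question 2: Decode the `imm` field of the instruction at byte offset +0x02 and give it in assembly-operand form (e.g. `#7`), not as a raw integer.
#83

+0x02: 37 53 ⇒ word 0x3753 (big)
  top 6b → 0xd → shli [RI]
  rd@[9:7]=0x6 ⇒ $6
  imm@[6:0]=0x53 ⇒ #83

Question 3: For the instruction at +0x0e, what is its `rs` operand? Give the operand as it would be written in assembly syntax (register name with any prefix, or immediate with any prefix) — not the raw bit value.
$6

@+0e  big-endian(d2 60) = 0xd260
  opcode bits[15:10]=0x34: minus/RR
  rd: (w>>7)&0x7=0x4 → $4
  rs: (w>>4)&0x7=0x6 → $6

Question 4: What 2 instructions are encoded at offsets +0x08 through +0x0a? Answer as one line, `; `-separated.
@+08  big-endian(a0 00) = 0xa000
  top 6b → 0x28 → bl [J]
  [9:0] imm=0 = #0
@+0a  big-endian(6b 66) = 0x6b66
  top 6b → 0x1a → ldi [RI]
  [9:7] rd=6 = $6
  [6:0] imm=102 = #102

bl #0; ldi #102, $6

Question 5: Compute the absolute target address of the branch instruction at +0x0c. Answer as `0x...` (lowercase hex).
0xa838

+0x0c: 9f fc ⇒ word 0x9ffc (big)
  top 6b → 0x27 → b [J]
  [9:0] imm=1020 (s10→-4) = #-4
  target = base 0xa82e + off 0x0c + 2 + imm -4 = 0xa838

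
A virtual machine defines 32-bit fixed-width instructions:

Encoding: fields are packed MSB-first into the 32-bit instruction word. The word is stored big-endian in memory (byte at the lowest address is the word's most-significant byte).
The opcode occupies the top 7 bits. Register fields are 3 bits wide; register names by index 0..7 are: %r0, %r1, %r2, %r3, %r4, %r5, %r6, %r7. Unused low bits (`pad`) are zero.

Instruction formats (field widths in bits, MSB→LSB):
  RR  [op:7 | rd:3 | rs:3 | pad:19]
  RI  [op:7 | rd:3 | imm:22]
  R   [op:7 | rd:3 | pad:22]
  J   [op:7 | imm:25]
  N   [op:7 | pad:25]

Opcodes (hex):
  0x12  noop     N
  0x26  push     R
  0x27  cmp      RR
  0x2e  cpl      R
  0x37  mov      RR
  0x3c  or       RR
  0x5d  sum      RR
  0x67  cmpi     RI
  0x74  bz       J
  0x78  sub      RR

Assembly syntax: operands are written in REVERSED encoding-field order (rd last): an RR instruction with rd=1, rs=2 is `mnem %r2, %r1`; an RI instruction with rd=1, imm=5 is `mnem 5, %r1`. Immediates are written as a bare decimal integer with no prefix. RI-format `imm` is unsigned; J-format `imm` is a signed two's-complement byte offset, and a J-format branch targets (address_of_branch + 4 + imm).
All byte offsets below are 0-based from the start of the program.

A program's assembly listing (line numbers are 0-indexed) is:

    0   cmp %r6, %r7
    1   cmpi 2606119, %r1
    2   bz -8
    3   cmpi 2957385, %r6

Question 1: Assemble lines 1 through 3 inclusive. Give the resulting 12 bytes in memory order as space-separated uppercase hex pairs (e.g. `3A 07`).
L1: cmpi op=0x67:7|rd=1:3|imm=2606119:22 ⇒ 0xce67c427 ⇒ big ce 67 c4 27
L2: bz op=0x74:7|imm=-8:25 ⇒ 0xe9fffff8 ⇒ big e9 ff ff f8
L3: cmpi op=0x67:7|rd=6:3|imm=2957385:22 ⇒ 0xcfad2049 ⇒ big cf ad 20 49

CE 67 C4 27 E9 FF FF F8 CF AD 20 49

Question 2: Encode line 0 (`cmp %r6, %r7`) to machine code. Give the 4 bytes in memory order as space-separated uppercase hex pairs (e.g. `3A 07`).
L0: cmp op=0x27:7|rd=7:3|rs=6:3|pad=0:19 ⇒ 0x4ff00000 ⇒ big 4f f0 00 00

4F F0 00 00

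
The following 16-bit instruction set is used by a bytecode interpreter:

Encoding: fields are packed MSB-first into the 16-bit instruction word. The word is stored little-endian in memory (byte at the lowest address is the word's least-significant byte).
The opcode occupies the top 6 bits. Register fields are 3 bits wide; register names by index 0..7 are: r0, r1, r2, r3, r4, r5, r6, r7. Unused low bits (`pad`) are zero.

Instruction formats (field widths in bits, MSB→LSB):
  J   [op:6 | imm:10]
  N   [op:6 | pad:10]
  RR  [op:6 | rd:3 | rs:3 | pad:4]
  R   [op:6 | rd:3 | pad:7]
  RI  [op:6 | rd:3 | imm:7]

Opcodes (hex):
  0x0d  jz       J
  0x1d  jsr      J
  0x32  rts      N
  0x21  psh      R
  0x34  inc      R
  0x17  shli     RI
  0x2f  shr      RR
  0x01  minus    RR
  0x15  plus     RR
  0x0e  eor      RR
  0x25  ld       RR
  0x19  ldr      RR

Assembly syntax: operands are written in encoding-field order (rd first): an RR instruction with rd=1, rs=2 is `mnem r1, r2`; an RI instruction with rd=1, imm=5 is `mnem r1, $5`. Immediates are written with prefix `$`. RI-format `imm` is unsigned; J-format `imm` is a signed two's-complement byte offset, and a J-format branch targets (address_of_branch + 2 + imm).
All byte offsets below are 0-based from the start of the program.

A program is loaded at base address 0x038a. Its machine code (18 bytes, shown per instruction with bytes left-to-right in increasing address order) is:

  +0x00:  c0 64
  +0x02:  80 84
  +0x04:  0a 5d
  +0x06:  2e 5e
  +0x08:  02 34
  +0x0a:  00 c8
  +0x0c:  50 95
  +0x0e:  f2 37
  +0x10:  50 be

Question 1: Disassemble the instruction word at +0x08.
+0x08: 02 34 ⇒ word 0x3402 (little)
  top 6b → 0xd → jz [J]
  imm@[9:0]=0x2 ⇒ $2

jz $2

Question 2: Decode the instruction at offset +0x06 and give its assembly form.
+0x06: 2e 5e ⇒ word 0x5e2e (little)
  op=0x5e2e>>10=0x17 ⇒ shli (RI)
  [9:7] rd=4 = r4
  [6:0] imm=46 = $46

shli r4, $46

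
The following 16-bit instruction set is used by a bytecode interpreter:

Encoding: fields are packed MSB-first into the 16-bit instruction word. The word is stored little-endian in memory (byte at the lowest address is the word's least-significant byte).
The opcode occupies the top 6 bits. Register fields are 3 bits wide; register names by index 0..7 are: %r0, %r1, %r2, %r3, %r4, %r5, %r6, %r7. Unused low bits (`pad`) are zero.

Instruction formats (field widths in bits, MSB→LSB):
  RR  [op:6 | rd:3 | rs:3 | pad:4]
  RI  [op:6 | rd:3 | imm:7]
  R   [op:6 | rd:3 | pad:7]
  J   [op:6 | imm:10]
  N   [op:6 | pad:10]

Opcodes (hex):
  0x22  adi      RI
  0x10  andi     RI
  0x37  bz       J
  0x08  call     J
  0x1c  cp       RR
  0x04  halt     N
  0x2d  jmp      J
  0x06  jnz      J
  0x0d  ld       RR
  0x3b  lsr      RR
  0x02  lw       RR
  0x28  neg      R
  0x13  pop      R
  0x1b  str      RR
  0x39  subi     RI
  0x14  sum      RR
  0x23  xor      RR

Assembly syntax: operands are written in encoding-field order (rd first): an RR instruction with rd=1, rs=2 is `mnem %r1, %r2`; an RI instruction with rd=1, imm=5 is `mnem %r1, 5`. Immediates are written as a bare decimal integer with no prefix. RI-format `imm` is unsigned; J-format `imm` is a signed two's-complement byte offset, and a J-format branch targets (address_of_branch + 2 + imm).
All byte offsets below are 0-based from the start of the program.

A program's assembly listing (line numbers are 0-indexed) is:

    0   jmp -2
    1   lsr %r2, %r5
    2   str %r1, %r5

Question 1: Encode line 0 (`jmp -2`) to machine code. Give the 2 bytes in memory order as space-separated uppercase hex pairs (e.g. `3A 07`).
FE B7

L0: jmp op=0x2d:6|imm=-2:10 ⇒ 0xb7fe ⇒ little fe b7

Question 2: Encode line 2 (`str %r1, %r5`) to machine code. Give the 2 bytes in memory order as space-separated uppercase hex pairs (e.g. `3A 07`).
D0 6C

2. str fields op=0x1b:6|rd=1:3|rs=5:3|pad=0:4 → word 6cd0h → d0 6c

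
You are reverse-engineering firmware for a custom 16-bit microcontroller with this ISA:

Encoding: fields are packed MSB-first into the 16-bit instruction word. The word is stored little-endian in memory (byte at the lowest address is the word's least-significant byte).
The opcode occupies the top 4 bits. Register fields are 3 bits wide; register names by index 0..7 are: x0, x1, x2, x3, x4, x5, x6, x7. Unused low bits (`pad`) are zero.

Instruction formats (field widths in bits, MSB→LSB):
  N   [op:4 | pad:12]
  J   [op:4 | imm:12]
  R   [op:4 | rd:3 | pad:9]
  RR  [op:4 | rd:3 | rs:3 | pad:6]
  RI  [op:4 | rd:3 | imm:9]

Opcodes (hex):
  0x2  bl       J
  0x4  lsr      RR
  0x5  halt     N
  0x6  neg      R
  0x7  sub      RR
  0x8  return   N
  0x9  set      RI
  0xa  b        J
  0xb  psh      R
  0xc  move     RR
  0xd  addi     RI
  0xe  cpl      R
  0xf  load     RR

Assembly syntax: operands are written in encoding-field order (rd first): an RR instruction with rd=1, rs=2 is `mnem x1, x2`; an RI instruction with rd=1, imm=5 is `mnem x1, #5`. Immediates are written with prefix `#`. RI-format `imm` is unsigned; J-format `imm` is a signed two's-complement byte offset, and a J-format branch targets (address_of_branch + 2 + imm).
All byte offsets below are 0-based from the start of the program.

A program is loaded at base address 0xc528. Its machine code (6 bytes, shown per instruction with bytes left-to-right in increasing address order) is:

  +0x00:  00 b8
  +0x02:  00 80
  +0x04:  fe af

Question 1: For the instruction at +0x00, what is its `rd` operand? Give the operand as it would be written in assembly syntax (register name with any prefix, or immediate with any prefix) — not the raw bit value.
[00] 00 b8 → 0xb800
  op=0xb800>>12=0xb ⇒ psh (R)
  rd@[11:9]=0x4 ⇒ x4

x4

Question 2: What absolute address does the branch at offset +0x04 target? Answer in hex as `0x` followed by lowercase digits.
0xc52c

[04] fe af → 0xaffe
  top 4b → 0xa → b [J]
  [11:0] imm=4094 (s12→-2) = #-2
  target = base 0xc528 + off 0x04 + 2 + imm -2 = 0xc52c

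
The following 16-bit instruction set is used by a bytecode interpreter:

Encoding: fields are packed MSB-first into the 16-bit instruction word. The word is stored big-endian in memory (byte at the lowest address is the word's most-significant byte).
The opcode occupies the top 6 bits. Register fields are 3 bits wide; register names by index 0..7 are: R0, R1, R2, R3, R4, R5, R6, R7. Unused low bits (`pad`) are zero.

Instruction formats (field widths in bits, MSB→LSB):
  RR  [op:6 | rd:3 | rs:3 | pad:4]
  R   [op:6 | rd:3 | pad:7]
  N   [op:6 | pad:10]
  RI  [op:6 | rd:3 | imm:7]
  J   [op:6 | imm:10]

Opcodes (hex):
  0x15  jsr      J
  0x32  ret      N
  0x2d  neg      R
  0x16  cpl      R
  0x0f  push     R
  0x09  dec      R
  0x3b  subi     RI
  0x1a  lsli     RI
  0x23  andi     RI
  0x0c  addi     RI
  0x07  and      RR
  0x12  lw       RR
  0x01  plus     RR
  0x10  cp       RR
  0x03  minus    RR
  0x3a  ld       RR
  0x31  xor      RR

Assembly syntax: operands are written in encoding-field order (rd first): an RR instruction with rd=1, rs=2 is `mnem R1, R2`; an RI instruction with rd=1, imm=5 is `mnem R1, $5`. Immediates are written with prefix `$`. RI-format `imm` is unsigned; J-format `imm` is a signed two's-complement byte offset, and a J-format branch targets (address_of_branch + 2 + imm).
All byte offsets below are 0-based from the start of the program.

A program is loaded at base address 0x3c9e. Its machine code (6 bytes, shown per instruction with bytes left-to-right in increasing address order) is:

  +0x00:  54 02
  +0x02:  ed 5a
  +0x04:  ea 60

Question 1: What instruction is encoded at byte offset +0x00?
+0x00: 54 02 ⇒ word 0x5402 (big)
  top 6b → 0x15 → jsr [J]
  imm: (w>>0)&0x3ff=0x2 → $2

jsr $2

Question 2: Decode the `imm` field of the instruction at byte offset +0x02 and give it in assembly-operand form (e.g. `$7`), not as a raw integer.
$90

+0x02: ed 5a ⇒ word 0xed5a (big)
  op=0xed5a>>10=0x3b ⇒ subi (RI)
  rd: (w>>7)&0x7=0x2 → R2
  imm: (w>>0)&0x7f=0x5a → $90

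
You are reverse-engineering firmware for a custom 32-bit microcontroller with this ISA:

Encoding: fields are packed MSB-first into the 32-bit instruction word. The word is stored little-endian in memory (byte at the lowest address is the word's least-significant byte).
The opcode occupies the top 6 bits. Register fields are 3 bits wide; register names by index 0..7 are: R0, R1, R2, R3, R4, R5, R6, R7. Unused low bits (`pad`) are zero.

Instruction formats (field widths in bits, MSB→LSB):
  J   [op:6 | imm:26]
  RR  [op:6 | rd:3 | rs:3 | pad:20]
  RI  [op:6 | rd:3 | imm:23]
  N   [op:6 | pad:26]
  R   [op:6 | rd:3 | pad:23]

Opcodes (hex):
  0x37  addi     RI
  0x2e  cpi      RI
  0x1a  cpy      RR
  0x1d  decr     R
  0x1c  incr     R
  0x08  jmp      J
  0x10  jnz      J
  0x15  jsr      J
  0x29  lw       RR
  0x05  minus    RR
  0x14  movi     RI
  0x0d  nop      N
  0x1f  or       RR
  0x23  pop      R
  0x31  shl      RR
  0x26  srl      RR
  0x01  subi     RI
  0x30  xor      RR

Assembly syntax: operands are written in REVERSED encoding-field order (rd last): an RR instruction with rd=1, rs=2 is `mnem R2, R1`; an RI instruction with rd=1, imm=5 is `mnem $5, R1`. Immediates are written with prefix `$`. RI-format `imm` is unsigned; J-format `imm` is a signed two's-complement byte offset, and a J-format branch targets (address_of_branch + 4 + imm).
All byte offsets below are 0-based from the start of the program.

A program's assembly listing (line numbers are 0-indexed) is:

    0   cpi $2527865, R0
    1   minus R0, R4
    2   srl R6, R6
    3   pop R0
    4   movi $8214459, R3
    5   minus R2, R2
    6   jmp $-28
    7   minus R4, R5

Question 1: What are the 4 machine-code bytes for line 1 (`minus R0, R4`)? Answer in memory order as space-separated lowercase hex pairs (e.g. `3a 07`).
00 00 00 16

line 1 (minus): pack op=0x5:6|rd=4:3|rs=0:3|pad=0:20 = 0x16000000; little→ 00 00 00 16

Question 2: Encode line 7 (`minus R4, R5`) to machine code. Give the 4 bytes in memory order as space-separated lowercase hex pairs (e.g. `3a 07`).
00 00 c0 16

L7: minus op=0x5:6|rd=5:3|rs=4:3|pad=0:20 ⇒ 0x16c00000 ⇒ little 00 00 c0 16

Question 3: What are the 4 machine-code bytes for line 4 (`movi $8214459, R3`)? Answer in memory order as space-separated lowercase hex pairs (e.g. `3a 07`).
L4: movi op=0x14:6|rd=3:3|imm=8214459:23 ⇒ 0x51fd57bb ⇒ little bb 57 fd 51

bb 57 fd 51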